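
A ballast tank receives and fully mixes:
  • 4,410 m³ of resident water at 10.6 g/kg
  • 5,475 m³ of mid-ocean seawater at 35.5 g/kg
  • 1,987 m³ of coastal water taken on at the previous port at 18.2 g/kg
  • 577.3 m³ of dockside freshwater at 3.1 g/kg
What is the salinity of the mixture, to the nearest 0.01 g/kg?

Conserving salt mass:
salt = 4,410×10.6 + 5,475×35.5 + 1,987×18.2 + 577.3×3.1 = 46,746 + 194,362.5 + 36,163.4 + 1,789.63 = 279,061.53
volume = 4,410 + 5,475 + 1,987 + 577.3 = 12,449.3 m³
S = 279,061.53 / 12,449.3 = 22.4158 g/kg

22.42 g/kg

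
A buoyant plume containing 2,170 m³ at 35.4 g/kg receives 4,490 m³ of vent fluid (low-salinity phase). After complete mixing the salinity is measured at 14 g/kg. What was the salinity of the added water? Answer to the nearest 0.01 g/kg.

3.66 g/kg

Salt balance: 2,170×35.4 + 4,490×S = 6,660×14
76,818 + 4,490·S = 93,240
S = (93,240 − 76,818) / 4,490 = 3.6575 g/kg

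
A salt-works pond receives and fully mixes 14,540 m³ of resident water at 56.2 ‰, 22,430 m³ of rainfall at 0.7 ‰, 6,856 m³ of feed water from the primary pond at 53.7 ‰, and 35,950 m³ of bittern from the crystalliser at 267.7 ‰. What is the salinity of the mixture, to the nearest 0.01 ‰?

135.69 ‰

Conserving salt mass:
salt = 14,540×56.2 + 22,430×0.7 + 6,856×53.7 + 35,950×267.7 = 817,148 + 15,701 + 368,167.2 + 9,623,815 = 10,824,831.2
volume = 14,540 + 22,430 + 6,856 + 35,950 = 79,776 m³
S = 10,824,831.2 / 79,776 = 135.6903 ‰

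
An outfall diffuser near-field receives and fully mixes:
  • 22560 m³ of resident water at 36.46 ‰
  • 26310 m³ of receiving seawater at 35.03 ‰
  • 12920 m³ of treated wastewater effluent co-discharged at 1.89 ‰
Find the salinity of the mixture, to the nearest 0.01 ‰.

Conserving salt mass:
salt = 22,560×36.46 + 26,310×35.03 + 12,920×1.89 = 822,537.6 + 921,639.3 + 24,418.8 = 1,768,595.7
volume = 22,560 + 26,310 + 12,920 = 61,790 m³
S = 1,768,595.7 / 61,790 = 28.6227 ‰

28.62 ‰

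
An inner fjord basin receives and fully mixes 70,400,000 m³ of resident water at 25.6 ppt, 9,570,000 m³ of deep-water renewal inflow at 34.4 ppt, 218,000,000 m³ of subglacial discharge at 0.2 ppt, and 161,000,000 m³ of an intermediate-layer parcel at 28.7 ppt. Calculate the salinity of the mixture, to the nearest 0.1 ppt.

Salt balance:
salt = 70,400,000×25.6 + 9,570,000×34.4 + 218,000,000×0.2 + 161,000,000×28.7 = 1,802,240,000 + 329,208,000 + 43,600,000 + 4,620,700,000 = 6,795,748,000
volume = 70,400,000 + 9,570,000 + 218,000,000 + 161,000,000 = 458,970,000 m³
S = 6,795,748,000 / 458,970,000 = 14.807 ppt

14.8 ppt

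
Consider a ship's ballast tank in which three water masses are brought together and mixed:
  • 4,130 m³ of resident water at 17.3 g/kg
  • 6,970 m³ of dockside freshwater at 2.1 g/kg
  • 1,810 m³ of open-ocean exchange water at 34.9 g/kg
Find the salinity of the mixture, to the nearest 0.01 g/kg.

Weighted by volume,
salt = 4,130×17.3 + 6,970×2.1 + 1,810×34.9 = 71,449 + 14,637 + 63,169 = 149,255
volume = 4,130 + 6,970 + 1,810 = 12,910 m³
S = 149,255 / 12,910 = 11.5612 g/kg

11.56 g/kg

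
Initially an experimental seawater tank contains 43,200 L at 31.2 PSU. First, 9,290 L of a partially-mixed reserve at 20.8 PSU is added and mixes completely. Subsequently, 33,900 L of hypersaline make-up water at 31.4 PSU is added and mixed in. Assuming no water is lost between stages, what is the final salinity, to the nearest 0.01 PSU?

30.16 PSU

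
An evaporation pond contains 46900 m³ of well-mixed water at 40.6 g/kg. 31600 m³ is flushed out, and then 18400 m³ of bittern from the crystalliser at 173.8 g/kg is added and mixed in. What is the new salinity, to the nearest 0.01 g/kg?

113.33 g/kg

Remaining after removal: 15,300 m³ at 40.6 g/kg (salt = 621,180)
After addition: salt = 621,180 + 18,400×173.8 = 3,819,100; volume = 33,700 m³
S = 3,819,100 / 33,700 = 113.3264 g/kg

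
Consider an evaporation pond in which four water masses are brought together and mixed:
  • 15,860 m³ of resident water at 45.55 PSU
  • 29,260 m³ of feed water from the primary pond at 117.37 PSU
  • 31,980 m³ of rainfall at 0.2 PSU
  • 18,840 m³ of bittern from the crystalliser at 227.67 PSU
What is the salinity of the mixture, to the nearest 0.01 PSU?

Total salt / total volume:
salt = 15,860×45.55 + 29,260×117.37 + 31,980×0.2 + 18,840×227.67 = 722,423 + 3,434,246.2 + 6,396 + 4,289,302.8 = 8,452,368
volume = 15,860 + 29,260 + 31,980 + 18,840 = 95,940 m³
S = 8,452,368 / 95,940 = 88.1006 PSU

88.10 PSU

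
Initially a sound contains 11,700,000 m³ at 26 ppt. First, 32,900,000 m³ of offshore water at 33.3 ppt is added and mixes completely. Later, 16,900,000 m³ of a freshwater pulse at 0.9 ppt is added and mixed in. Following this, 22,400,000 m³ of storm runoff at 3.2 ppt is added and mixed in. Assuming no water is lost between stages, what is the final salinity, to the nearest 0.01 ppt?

Conserving salt mass:
Initial salt = 11,700,000×26 = 304,200,000
After stage 1: salt = 304,200,000 + 32,900,000×33.3 = 1,399,770,000; volume = 44,600,000 m³; S = 31.385 ppt
After stage 2: salt = 1,399,770,000 + 16,900,000×0.9 = 1,414,980,000; volume = 61,500,000 m³; S = 23.008 ppt
After stage 3: salt = 1,414,980,000 + 22,400,000×3.2 = 1,486,660,000; volume = 83,900,000 m³
S = 1,486,660,000 / 83,900,000 = 17.7194 ppt

17.72 ppt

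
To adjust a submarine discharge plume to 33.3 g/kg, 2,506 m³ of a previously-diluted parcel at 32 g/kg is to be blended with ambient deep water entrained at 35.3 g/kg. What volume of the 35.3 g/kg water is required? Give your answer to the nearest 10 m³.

Salt balance: 2,506×32 + V×35.3 = (2,506+V)×33.3
80,192 + 35.3V = 83,449.8 + 33.3V
3,257.8 = 2V
V = 1,628.9 m³

1630 m³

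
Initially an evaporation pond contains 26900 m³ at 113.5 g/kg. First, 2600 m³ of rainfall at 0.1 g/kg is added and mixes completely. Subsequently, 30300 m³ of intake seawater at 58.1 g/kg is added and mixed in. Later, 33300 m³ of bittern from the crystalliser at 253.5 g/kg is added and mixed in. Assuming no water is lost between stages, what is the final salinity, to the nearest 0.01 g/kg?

142.38 g/kg

By conservation of dissolved salt,
Initial salt = 26,900×113.5 = 3,053,150
After stage 1: salt = 3,053,150 + 2,600×0.1 = 3,053,410; volume = 29,500 m³; S = 103.505 g/kg
After stage 2: salt = 3,053,410 + 30,300×58.1 = 4,813,840; volume = 59,800 m³; S = 80.499 g/kg
After stage 3: salt = 4,813,840 + 33,300×253.5 = 13,255,390; volume = 93,100 m³
S = 13,255,390 / 93,100 = 142.378 g/kg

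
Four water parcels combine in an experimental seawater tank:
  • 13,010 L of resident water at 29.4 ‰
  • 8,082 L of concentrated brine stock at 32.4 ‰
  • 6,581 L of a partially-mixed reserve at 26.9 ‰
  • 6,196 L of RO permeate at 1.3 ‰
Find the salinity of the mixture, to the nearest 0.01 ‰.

24.49 ‰

Salt balance:
salt = 13,010×29.4 + 8,082×32.4 + 6,581×26.9 + 6,196×1.3 = 382,494 + 261,856.8 + 177,028.9 + 8,054.8 = 829,434.5
volume = 13,010 + 8,082 + 6,581 + 6,196 = 33,869 L
S = 829,434.5 / 33,869 = 24.4895 ‰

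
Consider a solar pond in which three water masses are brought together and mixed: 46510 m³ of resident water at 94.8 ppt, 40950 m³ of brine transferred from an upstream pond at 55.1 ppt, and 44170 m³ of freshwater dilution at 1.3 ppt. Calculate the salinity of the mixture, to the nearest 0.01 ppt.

51.07 ppt

By conservation of dissolved salt,
salt = 46,510×94.8 + 40,950×55.1 + 44,170×1.3 = 4,409,148 + 2,256,345 + 57,421 = 6,722,914
volume = 46,510 + 40,950 + 44,170 = 131,630 m³
S = 6,722,914 / 131,630 = 51.0743 ppt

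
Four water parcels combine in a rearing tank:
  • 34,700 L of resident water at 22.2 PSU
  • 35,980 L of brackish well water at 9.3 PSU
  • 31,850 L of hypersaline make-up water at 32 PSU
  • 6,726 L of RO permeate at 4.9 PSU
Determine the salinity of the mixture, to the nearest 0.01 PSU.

Salt balance:
salt = 34,700×22.2 + 35,980×9.3 + 31,850×32 + 6,726×4.9 = 770,340 + 334,614 + 1,019,200 + 32,957.4 = 2,157,111.4
volume = 34,700 + 35,980 + 31,850 + 6,726 = 109,256 L
S = 2,157,111.4 / 109,256 = 19.7436 PSU

19.74 PSU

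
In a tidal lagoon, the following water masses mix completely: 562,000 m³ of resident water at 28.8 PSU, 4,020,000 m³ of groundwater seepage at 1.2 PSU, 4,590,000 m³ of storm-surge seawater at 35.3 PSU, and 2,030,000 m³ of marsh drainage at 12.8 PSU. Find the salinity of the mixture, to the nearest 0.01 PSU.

18.66 PSU

Total salt / total volume:
salt = 562,000×28.8 + 4,020,000×1.2 + 4,590,000×35.3 + 2,030,000×12.8 = 16,185,600 + 4,824,000 + 162,027,000 + 25,984,000 = 209,020,600
volume = 562,000 + 4,020,000 + 4,590,000 + 2,030,000 = 11,202,000 m³
S = 209,020,600 / 11,202,000 = 18.6592 PSU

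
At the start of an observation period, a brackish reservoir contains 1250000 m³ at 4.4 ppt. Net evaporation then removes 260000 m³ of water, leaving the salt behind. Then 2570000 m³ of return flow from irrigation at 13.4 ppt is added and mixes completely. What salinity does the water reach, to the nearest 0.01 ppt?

11.22 ppt

After evaporation: salt = 1,250,000×4.4 = 5,500,000; volume = 1,250,000 − 260,000 = 990,000 m³
After mixing: salt = 5,500,000 + 2,570,000×13.4 = 39,938,000; volume = 990,000 + 2,570,000 = 3,560,000 m³
S = 39,938,000 / 3,560,000 = 11.2185 ppt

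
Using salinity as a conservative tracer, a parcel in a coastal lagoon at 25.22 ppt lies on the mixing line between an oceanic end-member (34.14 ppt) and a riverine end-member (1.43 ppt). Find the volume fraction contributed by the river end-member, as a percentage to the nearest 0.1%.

27.3%

Let f be the freshwater fraction. Salt balance per unit volume:
f×1.43 + (1−f)×34.14 = 25.22
f = (34.14 − 25.22) / (34.14 − 1.43) = 8.92/32.71 = 0.2727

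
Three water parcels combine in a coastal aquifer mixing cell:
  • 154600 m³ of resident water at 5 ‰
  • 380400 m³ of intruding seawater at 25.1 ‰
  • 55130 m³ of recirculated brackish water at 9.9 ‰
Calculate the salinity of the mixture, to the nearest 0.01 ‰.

Salt balance:
salt = 154,600×5 + 380,400×25.1 + 55,130×9.9 = 773,000 + 9,548,040 + 545,787 = 10,866,827
volume = 154,600 + 380,400 + 55,130 = 590,130 m³
S = 10,866,827 / 590,130 = 18.4143 ‰

18.41 ‰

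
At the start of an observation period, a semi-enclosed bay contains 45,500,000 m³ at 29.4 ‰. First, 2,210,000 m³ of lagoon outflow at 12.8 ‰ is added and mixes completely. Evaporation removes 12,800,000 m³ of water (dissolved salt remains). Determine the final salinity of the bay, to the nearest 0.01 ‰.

39.13 ‰

After mixing: salt = 45,500,000×29.4 + 2,210,000×12.8 = 1,365,988,000; volume = 47,710,000 m³
After evaporation: salt unchanged = 1,365,988,000; volume = 47,710,000 − 12,800,000 = 34,910,000 m³
S = 1,365,988,000 / 34,910,000 = 39.1288 ‰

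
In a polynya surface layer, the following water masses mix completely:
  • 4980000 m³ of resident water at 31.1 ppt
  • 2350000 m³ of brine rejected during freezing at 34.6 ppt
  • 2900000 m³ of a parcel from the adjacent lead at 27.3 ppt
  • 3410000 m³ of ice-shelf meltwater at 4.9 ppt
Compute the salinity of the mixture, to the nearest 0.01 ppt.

24.35 ppt

Mass of salt is conserved:
salt = 4,980,000×31.1 + 2,350,000×34.6 + 2,900,000×27.3 + 3,410,000×4.9 = 154,878,000 + 81,310,000 + 79,170,000 + 16,709,000 = 332,067,000
volume = 4,980,000 + 2,350,000 + 2,900,000 + 3,410,000 = 13,640,000 m³
S = 332,067,000 / 13,640,000 = 24.3451 ppt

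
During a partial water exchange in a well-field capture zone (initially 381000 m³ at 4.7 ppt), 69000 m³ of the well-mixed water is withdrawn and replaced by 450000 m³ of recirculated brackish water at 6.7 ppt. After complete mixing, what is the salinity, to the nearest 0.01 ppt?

Remaining after removal: 312,000 m³ at 4.7 ppt (salt = 1,466,400)
After addition: salt = 1,466,400 + 450,000×6.7 = 4,481,400; volume = 762,000 m³
S = 4,481,400 / 762,000 = 5.8811 ppt

5.88 ppt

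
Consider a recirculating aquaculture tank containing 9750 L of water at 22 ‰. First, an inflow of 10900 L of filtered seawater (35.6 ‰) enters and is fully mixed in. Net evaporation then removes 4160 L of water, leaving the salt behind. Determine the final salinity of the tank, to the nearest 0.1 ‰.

36.5 ‰

After mixing: salt = 9,750×22 + 10,900×35.6 = 602,540; volume = 20,650 L
After evaporation: salt unchanged = 602,540; volume = 20,650 − 4,160 = 16,490 L
S = 602,540 / 16,490 = 36.5397 ‰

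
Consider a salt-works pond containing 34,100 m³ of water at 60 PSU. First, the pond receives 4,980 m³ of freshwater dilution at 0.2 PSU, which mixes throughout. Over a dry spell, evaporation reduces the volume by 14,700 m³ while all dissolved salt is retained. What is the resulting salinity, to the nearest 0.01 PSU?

After mixing: salt = 34,100×60 + 4,980×0.2 = 2,046,996; volume = 39,080 m³
After evaporation: salt unchanged = 2,046,996; volume = 39,080 − 14,700 = 24,380 m³
S = 2,046,996 / 24,380 = 83.9621 PSU

83.96 PSU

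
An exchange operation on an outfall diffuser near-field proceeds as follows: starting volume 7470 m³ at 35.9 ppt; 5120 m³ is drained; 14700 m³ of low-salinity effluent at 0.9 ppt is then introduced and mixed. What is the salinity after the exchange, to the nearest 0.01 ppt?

5.72 ppt

Remaining after removal: 2,350 m³ at 35.9 ppt (salt = 84,365)
After addition: salt = 84,365 + 14,700×0.9 = 97,595; volume = 17,050 m³
S = 97,595 / 17,050 = 5.724 ppt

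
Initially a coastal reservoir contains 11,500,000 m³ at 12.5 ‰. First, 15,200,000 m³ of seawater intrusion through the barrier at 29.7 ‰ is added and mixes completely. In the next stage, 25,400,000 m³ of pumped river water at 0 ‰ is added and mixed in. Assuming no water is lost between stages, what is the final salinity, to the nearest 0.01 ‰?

11.42 ‰

Salt balance:
Initial salt = 11,500,000×12.5 = 143,750,000
After stage 1: salt = 143,750,000 + 15,200,000×29.7 = 595,190,000; volume = 26,700,000 m³; S = 22.292 ‰
After stage 2: salt = 595,190,000 + 25,400,000×0 = 595,190,000; volume = 52,100,000 m³
S = 595,190,000 / 52,100,000 = 11.424 ‰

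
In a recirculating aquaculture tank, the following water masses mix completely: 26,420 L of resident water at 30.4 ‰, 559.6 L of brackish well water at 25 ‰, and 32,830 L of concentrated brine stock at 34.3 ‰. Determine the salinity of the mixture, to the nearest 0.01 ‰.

By conservation of dissolved salt,
salt = 26,420×30.4 + 559.6×25 + 32,830×34.3 = 803,168 + 13,990 + 1,126,069 = 1,943,227
volume = 26,420 + 559.6 + 32,830 = 59,809.6 L
S = 1,943,227 / 59,809.6 = 32.4902 ‰

32.49 ‰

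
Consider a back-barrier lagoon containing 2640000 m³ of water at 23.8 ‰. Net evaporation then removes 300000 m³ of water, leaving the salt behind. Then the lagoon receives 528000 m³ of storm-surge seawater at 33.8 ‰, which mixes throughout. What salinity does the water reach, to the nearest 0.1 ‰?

28.1 ‰

After evaporation: salt = 2,640,000×23.8 = 62,832,000; volume = 2,640,000 − 300,000 = 2,340,000 m³
After mixing: salt = 62,832,000 + 528,000×33.8 = 80,678,400; volume = 2,340,000 + 528,000 = 2,868,000 m³
S = 80,678,400 / 2,868,000 = 28.1305 ‰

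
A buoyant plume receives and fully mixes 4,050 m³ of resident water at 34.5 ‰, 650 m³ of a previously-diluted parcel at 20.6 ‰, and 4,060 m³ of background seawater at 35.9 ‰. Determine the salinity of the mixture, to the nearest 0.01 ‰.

Weighted by volume,
salt = 4,050×34.5 + 650×20.6 + 4,060×35.9 = 139,725 + 13,390 + 145,754 = 298,869
volume = 4,050 + 650 + 4,060 = 8,760 m³
S = 298,869 / 8,760 = 34.1175 ‰

34.12 ‰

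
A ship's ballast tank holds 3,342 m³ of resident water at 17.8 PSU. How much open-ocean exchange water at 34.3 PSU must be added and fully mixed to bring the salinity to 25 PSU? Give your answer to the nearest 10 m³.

Salt balance: 3,342×17.8 + V×34.3 = (3,342+V)×25
59,487.6 + 34.3V = 83,550 + 25V
24,062.4 = 9.3V
V = 2,587.35 m³

2590 m³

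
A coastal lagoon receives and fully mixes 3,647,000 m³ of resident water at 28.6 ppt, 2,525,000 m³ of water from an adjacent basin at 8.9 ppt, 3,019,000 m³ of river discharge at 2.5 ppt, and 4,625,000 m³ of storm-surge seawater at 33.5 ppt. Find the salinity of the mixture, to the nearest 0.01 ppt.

Total salt / total volume:
salt = 3,647,000×28.6 + 2,525,000×8.9 + 3,019,000×2.5 + 4,625,000×33.5 = 104,304,200 + 22,472,500 + 7,547,500 + 154,937,500 = 289,261,700
volume = 3,647,000 + 2,525,000 + 3,019,000 + 4,625,000 = 13,816,000 m³
S = 289,261,700 / 13,816,000 = 20.9367 ppt

20.94 ppt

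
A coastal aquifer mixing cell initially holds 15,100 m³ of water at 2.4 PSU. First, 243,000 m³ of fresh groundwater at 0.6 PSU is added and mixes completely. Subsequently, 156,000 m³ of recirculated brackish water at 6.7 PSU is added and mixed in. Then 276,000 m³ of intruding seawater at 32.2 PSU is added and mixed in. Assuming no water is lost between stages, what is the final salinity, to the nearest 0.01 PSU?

Conserving salt mass:
Initial salt = 15,100×2.4 = 36,240
After stage 1: salt = 36,240 + 243,000×0.6 = 182,040; volume = 258,100 m³; S = 0.705 PSU
After stage 2: salt = 182,040 + 156,000×6.7 = 1,227,240; volume = 414,100 m³; S = 2.964 PSU
After stage 3: salt = 1,227,240 + 276,000×32.2 = 10,114,440; volume = 690,100 m³
S = 10,114,440 / 690,100 = 14.6565 PSU

14.66 PSU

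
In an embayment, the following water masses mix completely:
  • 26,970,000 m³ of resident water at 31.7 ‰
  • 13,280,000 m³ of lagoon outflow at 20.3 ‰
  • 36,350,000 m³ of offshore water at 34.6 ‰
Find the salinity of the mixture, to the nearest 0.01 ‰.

31.10 ‰

Mass of salt is conserved:
salt = 26,970,000×31.7 + 13,280,000×20.3 + 36,350,000×34.6 = 854,949,000 + 269,584,000 + 1,257,710,000 = 2,382,243,000
volume = 26,970,000 + 13,280,000 + 36,350,000 = 76,600,000 m³
S = 2,382,243,000 / 76,600,000 = 31.0998 ‰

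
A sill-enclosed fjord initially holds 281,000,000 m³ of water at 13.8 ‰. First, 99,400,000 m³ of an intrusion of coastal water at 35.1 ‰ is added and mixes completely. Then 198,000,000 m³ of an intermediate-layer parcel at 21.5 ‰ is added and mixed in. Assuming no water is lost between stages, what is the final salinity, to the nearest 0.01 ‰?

20.10 ‰

Weighted by volume,
Initial salt = 281,000,000×13.8 = 3,877,800,000
After stage 1: salt = 3,877,800,000 + 99,400,000×35.1 = 7,366,740,000; volume = 380,400,000 m³; S = 19.366 ‰
After stage 2: salt = 7,366,740,000 + 198,000,000×21.5 = 11,623,740,000; volume = 578,400,000 m³
S = 11,623,740,000 / 578,400,000 = 20.0964 ‰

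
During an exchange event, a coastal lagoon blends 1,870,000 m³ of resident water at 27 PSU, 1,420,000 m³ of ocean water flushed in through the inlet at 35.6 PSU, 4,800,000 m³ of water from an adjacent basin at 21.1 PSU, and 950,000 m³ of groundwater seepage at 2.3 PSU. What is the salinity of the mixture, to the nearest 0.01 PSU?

Salt balance:
salt = 1,870,000×27 + 1,420,000×35.6 + 4,800,000×21.1 + 950,000×2.3 = 50,490,000 + 50,552,000 + 101,280,000 + 2,185,000 = 204,507,000
volume = 1,870,000 + 1,420,000 + 4,800,000 + 950,000 = 9,040,000 m³
S = 204,507,000 / 9,040,000 = 22.6225 PSU

22.62 PSU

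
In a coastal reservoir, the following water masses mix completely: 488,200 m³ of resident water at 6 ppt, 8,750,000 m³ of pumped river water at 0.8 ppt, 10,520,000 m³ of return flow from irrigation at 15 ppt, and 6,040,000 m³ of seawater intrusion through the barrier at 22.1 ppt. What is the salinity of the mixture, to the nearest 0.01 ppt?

11.68 ppt

Mass of salt is conserved:
salt = 488,200×6 + 8,750,000×0.8 + 10,520,000×15 + 6,040,000×22.1 = 2,929,200 + 7,000,000 + 157,800,000 + 133,484,000 = 301,213,200
volume = 488,200 + 8,750,000 + 10,520,000 + 6,040,000 = 25,798,200 m³
S = 301,213,200 / 25,798,200 = 11.6757 ppt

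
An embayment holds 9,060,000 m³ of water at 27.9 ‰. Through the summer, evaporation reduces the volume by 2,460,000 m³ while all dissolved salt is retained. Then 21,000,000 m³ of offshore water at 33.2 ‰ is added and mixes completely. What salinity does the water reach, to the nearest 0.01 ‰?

34.42 ‰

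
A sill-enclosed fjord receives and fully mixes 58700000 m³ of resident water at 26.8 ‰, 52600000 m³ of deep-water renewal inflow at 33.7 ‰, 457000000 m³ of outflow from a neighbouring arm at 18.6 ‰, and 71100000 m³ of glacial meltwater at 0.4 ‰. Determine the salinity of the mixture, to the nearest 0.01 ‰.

18.57 ‰

Weighted by volume,
salt = 58,700,000×26.8 + 52,600,000×33.7 + 457,000,000×18.6 + 71,100,000×0.4 = 1,573,160,000 + 1,772,620,000 + 8,500,200,000 + 28,440,000 = 11,874,420,000
volume = 58,700,000 + 52,600,000 + 457,000,000 + 71,100,000 = 639,400,000 m³
S = 11,874,420,000 / 639,400,000 = 18.5712 ‰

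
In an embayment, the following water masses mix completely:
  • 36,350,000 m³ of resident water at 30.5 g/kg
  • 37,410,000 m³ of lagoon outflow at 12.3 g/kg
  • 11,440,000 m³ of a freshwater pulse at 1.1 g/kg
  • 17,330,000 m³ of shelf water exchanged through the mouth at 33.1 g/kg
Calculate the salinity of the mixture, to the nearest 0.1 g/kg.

21.0 g/kg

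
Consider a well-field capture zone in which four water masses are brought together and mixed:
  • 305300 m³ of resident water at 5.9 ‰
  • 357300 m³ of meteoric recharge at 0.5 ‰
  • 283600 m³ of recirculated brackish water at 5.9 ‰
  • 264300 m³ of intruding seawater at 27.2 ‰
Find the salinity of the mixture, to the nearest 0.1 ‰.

9.0 ‰

By conservation of dissolved salt,
salt = 305,300×5.9 + 357,300×0.5 + 283,600×5.9 + 264,300×27.2 = 1,801,270 + 178,650 + 1,673,240 + 7,188,960 = 10,842,120
volume = 305,300 + 357,300 + 283,600 + 264,300 = 1,210,500 m³
S = 10,842,120 / 1,210,500 = 8.957 ‰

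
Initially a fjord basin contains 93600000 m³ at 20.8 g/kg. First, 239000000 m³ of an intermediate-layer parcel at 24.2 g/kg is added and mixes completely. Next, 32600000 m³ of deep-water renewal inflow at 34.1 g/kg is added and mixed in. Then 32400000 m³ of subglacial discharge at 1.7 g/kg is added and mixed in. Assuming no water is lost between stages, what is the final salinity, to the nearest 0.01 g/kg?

22.38 g/kg

Total salt / total volume:
Initial salt = 93,600,000×20.8 = 1,946,880,000
After stage 1: salt = 1,946,880,000 + 239,000,000×24.2 = 7,730,680,000; volume = 332,600,000 m³; S = 23.243 g/kg
After stage 2: salt = 7,730,680,000 + 32,600,000×34.1 = 8,842,340,000; volume = 365,200,000 m³; S = 24.212 g/kg
After stage 3: salt = 8,842,340,000 + 32,400,000×1.7 = 8,897,420,000; volume = 397,600,000 m³
S = 8,897,420,000 / 397,600,000 = 22.3778 g/kg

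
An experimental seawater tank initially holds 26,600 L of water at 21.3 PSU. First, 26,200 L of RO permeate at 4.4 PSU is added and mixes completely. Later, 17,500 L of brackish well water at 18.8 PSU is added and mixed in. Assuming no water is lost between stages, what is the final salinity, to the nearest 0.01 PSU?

14.38 PSU

Conserving salt mass:
Initial salt = 26,600×21.3 = 566,580
After stage 1: salt = 566,580 + 26,200×4.4 = 681,860; volume = 52,800 L; S = 12.914 PSU
After stage 2: salt = 681,860 + 17,500×18.8 = 1,010,860; volume = 70,300 L
S = 1,010,860 / 70,300 = 14.3792 PSU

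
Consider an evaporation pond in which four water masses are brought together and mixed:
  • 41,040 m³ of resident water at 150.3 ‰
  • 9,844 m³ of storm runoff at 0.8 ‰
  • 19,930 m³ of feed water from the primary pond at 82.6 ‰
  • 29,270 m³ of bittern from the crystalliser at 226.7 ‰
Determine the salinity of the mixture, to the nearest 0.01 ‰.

Conserving salt mass:
salt = 41,040×150.3 + 9,844×0.8 + 19,930×82.6 + 29,270×226.7 = 6,168,312 + 7,875.2 + 1,646,218 + 6,635,509 = 14,457,914.2
volume = 41,040 + 9,844 + 19,930 + 29,270 = 100,084 m³
S = 14,457,914.2 / 100,084 = 144.4578 ‰

144.46 ‰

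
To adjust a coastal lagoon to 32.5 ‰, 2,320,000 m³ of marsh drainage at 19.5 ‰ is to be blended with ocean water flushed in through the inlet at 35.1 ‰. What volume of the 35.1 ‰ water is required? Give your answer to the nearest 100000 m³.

11600000 m³

Salt balance: 2,320,000×19.5 + V×35.1 = (2,320,000+V)×32.5
45,240,000 + 35.1V = 75,400,000 + 32.5V
30,160,000 = 2.6V
V = 11,600,000 m³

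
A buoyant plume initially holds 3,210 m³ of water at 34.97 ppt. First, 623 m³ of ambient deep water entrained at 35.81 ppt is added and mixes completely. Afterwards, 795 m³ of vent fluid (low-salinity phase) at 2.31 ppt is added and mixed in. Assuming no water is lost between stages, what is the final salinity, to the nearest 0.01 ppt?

29.47 ppt

Weighted by volume,
Initial salt = 3,210×34.97 = 112,253.7
After stage 1: salt = 112,253.7 + 623×35.81 = 134,563.33; volume = 3,833 m³; S = 35.107 ppt
After stage 2: salt = 134,563.33 + 795×2.31 = 136,399.78; volume = 4,628 m³
S = 136,399.78 / 4,628 = 29.4727 ppt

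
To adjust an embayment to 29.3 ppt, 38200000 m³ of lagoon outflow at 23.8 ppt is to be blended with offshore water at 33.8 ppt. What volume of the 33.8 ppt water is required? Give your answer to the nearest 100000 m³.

46700000 m³

Salt balance: 38,200,000×23.8 + V×33.8 = (38,200,000+V)×29.3
909,160,000 + 33.8V = 1,119,260,000 + 29.3V
210,100,000 = 4.5V
V = 46,688,888.89 m³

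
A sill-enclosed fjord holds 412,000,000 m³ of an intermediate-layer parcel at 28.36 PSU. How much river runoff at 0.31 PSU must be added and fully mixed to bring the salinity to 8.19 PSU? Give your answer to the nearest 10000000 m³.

Salt balance: 412,000,000×28.36 + V×0.31 = (412,000,000+V)×8.19
11,684,320,000 + 0.31V = 3,374,280,000 + 8.19V
8,310,040,000 = 7.88V
V = 1,054,573,604.06 m³

1050000000 m³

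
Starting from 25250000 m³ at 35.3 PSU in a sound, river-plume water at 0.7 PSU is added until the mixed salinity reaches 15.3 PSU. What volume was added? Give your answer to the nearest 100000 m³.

Salt balance: 25,250,000×35.3 + V×0.7 = (25,250,000+V)×15.3
891,325,000 + 0.7V = 386,325,000 + 15.3V
505,000,000 = 14.6V
V = 34,589,041.1 m³

34600000 m³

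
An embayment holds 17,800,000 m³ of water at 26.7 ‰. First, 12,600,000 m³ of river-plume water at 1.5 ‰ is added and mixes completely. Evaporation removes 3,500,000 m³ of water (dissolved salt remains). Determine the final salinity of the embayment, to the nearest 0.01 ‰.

After mixing: salt = 17,800,000×26.7 + 12,600,000×1.5 = 494,160,000; volume = 30,400,000 m³
After evaporation: salt unchanged = 494,160,000; volume = 30,400,000 − 3,500,000 = 26,900,000 m³
S = 494,160,000 / 26,900,000 = 18.3703 ‰

18.37 ‰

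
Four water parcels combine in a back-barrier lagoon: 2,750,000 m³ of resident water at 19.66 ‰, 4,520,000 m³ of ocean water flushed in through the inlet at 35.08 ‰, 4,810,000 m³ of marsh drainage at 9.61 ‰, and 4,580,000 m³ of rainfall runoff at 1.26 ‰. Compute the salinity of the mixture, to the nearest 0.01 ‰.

15.88 ‰

Total salt / total volume:
salt = 2,750,000×19.66 + 4,520,000×35.08 + 4,810,000×9.61 + 4,580,000×1.26 = 54,065,000 + 158,561,600 + 46,224,100 + 5,770,800 = 264,621,500
volume = 2,750,000 + 4,520,000 + 4,810,000 + 4,580,000 = 16,660,000 m³
S = 264,621,500 / 16,660,000 = 15.8836 ‰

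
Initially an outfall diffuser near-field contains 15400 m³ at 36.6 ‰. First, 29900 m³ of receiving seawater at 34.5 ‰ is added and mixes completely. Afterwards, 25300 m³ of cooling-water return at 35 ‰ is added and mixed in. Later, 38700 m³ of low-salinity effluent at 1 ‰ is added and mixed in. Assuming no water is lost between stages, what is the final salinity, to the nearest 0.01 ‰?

23.05 ‰

Mass of salt is conserved:
Initial salt = 15,400×36.6 = 563,640
After stage 1: salt = 563,640 + 29,900×34.5 = 1,595,190; volume = 45,300 m³; S = 35.214 ‰
After stage 2: salt = 1,595,190 + 25,300×35 = 2,480,690; volume = 70,600 m³; S = 35.137 ‰
After stage 3: salt = 2,480,690 + 38,700×1 = 2,519,390; volume = 109,300 m³
S = 2,519,390 / 109,300 = 23.0502 ‰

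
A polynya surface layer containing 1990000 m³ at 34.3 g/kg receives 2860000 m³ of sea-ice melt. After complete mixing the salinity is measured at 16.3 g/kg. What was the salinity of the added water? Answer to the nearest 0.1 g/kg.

Salt balance: 1,990,000×34.3 + 2,860,000×S = 4,850,000×16.3
68,257,000 + 2,860,000·S = 79,055,000
S = (79,055,000 − 68,257,000) / 2,860,000 = 3.7755 g/kg

3.8 g/kg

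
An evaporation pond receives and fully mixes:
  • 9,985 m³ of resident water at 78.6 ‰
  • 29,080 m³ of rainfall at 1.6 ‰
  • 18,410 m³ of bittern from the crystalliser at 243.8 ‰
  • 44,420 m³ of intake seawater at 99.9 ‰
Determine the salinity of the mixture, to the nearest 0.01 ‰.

95.76 ‰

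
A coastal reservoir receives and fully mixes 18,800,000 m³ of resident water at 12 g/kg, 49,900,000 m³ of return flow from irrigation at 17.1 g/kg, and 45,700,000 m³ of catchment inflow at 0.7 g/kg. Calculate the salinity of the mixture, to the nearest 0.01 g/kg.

9.71 g/kg

By conservation of dissolved salt,
salt = 18,800,000×12 + 49,900,000×17.1 + 45,700,000×0.7 = 225,600,000 + 853,290,000 + 31,990,000 = 1,110,880,000
volume = 18,800,000 + 49,900,000 + 45,700,000 = 114,400,000 m³
S = 1,110,880,000 / 114,400,000 = 9.7105 g/kg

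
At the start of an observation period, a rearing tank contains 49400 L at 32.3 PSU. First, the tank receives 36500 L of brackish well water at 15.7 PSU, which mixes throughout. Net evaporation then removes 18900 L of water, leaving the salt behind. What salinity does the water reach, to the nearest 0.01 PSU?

32.37 PSU

After mixing: salt = 49,400×32.3 + 36,500×15.7 = 2,168,670; volume = 85,900 L
After evaporation: salt unchanged = 2,168,670; volume = 85,900 − 18,900 = 67,000 L
S = 2,168,670 / 67,000 = 32.3682 PSU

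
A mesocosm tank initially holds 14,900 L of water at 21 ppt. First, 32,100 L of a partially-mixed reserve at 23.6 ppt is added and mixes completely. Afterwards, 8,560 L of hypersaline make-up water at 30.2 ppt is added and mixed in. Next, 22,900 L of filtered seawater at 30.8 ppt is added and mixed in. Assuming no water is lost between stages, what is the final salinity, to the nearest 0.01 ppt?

25.93 ppt

Weighted by volume,
Initial salt = 14,900×21 = 312,900
After stage 1: salt = 312,900 + 32,100×23.6 = 1,070,460; volume = 47,000 L; S = 22.776 ppt
After stage 2: salt = 1,070,460 + 8,560×30.2 = 1,328,972; volume = 55,560 L; S = 23.92 ppt
After stage 3: salt = 1,328,972 + 22,900×30.8 = 2,034,292; volume = 78,460 L
S = 2,034,292 / 78,460 = 25.9278 ppt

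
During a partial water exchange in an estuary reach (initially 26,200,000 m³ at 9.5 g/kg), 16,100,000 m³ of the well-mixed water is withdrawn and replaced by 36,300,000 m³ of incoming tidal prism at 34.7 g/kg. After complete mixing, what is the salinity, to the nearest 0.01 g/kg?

Remaining after removal: 10,100,000 m³ at 9.5 g/kg (salt = 95,950,000)
After addition: salt = 95,950,000 + 36,300,000×34.7 = 1,355,560,000; volume = 46,400,000 m³
S = 1,355,560,000 / 46,400,000 = 29.2147 g/kg

29.21 g/kg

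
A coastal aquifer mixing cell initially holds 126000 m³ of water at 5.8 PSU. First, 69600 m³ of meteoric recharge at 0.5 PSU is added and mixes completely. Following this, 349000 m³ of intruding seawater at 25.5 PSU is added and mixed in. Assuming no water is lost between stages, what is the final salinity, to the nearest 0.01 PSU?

17.75 PSU

By conservation of dissolved salt,
Initial salt = 126,000×5.8 = 730,800
After stage 1: salt = 730,800 + 69,600×0.5 = 765,600; volume = 195,600 m³; S = 3.914 PSU
After stage 2: salt = 765,600 + 349,000×25.5 = 9,665,100; volume = 544,600 m³
S = 9,665,100 / 544,600 = 17.7472 PSU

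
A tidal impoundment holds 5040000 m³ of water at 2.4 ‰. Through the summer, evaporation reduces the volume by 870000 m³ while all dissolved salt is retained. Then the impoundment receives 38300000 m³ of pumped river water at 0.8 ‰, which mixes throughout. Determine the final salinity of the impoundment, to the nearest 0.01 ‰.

After evaporation: salt = 5,040,000×2.4 = 12,096,000; volume = 5,040,000 − 870,000 = 4,170,000 m³
After mixing: salt = 12,096,000 + 38,300,000×0.8 = 42,736,000; volume = 4,170,000 + 38,300,000 = 42,470,000 m³
S = 42,736,000 / 42,470,000 = 1.0063 ‰

1.01 ‰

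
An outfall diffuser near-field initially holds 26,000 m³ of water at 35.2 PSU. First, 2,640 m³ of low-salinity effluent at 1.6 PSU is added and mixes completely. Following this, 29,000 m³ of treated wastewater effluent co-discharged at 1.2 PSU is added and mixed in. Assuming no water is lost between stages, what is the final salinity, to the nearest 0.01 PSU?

Salt balance:
Initial salt = 26,000×35.2 = 915,200
After stage 1: salt = 915,200 + 2,640×1.6 = 919,424; volume = 28,640 m³; S = 32.103 PSU
After stage 2: salt = 919,424 + 29,000×1.2 = 954,224; volume = 57,640 m³
S = 954,224 / 57,640 = 16.5549 PSU

16.55 PSU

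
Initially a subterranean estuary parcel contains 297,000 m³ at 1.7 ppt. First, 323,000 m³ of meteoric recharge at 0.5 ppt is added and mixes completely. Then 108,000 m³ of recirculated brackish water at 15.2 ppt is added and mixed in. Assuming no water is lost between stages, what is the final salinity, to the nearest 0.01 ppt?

3.17 ppt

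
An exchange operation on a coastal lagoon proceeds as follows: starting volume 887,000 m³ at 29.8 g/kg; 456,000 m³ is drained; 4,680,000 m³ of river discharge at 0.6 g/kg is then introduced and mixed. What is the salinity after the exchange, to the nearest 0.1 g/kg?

3.1 g/kg

Remaining after removal: 431,000 m³ at 29.8 g/kg (salt = 12,843,800)
After addition: salt = 12,843,800 + 4,680,000×0.6 = 15,651,800; volume = 5,111,000 m³
S = 15,651,800 / 5,111,000 = 3.0624 g/kg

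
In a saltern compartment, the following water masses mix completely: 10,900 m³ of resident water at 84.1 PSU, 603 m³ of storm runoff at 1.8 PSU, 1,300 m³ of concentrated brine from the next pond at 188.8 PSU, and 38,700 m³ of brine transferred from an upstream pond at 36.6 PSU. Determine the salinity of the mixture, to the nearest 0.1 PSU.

50.1 PSU

Total salt / total volume:
salt = 10,900×84.1 + 603×1.8 + 1,300×188.8 + 38,700×36.6 = 916,690 + 1,085.4 + 245,440 + 1,416,420 = 2,579,635.4
volume = 10,900 + 603 + 1,300 + 38,700 = 51,503 m³
S = 2,579,635.4 / 51,503 = 50.087 PSU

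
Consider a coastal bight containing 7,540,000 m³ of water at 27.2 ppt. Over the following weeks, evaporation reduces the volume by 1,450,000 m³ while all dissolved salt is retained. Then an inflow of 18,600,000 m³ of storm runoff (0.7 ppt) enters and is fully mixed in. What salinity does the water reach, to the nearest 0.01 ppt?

8.83 ppt

After evaporation: salt = 7,540,000×27.2 = 205,088,000; volume = 7,540,000 − 1,450,000 = 6,090,000 m³
After mixing: salt = 205,088,000 + 18,600,000×0.7 = 218,108,000; volume = 6,090,000 + 18,600,000 = 24,690,000 m³
S = 218,108,000 / 24,690,000 = 8.8339 ppt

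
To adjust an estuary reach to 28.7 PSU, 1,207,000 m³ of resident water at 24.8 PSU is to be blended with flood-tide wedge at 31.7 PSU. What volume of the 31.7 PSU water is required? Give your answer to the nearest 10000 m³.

1570000 m³

Salt balance: 1,207,000×24.8 + V×31.7 = (1,207,000+V)×28.7
29,933,600 + 31.7V = 34,640,900 + 28.7V
4,707,300 = 3V
V = 1,569,100 m³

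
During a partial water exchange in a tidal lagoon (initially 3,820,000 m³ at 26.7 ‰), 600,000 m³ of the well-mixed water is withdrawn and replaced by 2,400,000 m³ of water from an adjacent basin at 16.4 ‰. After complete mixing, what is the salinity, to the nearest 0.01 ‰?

Remaining after removal: 3,220,000 m³ at 26.7 ‰ (salt = 85,974,000)
After addition: salt = 85,974,000 + 2,400,000×16.4 = 125,334,000; volume = 5,620,000 m³
S = 125,334,000 / 5,620,000 = 22.3014 ‰

22.30 ‰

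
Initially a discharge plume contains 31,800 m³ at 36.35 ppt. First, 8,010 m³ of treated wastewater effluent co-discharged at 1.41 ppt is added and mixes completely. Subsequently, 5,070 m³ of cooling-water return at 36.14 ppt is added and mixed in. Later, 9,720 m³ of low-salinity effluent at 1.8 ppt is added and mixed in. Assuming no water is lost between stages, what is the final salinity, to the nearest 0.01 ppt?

By conservation of dissolved salt,
Initial salt = 31,800×36.35 = 1,155,930
After stage 1: salt = 1,155,930 + 8,010×1.41 = 1,167,224.1; volume = 39,810 m³; S = 29.32 ppt
After stage 2: salt = 1,167,224.1 + 5,070×36.14 = 1,350,453.9; volume = 44,880 m³; S = 30.09 ppt
After stage 3: salt = 1,350,453.9 + 9,720×1.8 = 1,367,949.9; volume = 54,600 m³
S = 1,367,949.9 / 54,600 = 25.054 ppt

25.05 ppt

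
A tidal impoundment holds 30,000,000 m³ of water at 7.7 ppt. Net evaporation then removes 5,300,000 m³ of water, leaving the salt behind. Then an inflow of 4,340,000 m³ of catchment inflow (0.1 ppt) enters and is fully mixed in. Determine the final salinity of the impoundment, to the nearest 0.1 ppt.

8.0 ppt

After evaporation: salt = 30,000,000×7.7 = 231,000,000; volume = 30,000,000 − 5,300,000 = 24,700,000 m³
After mixing: salt = 231,000,000 + 4,340,000×0.1 = 231,434,000; volume = 24,700,000 + 4,340,000 = 29,040,000 m³
S = 231,434,000 / 29,040,000 = 7.9695 ppt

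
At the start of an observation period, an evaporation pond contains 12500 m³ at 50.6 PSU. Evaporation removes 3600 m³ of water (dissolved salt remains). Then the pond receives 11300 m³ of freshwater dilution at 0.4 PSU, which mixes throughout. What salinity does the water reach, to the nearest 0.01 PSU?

31.54 PSU

After evaporation: salt = 12,500×50.6 = 632,500; volume = 12,500 − 3,600 = 8,900 m³
After mixing: salt = 632,500 + 11,300×0.4 = 637,020; volume = 8,900 + 11,300 = 20,200 m³
S = 637,020 / 20,200 = 31.5356 PSU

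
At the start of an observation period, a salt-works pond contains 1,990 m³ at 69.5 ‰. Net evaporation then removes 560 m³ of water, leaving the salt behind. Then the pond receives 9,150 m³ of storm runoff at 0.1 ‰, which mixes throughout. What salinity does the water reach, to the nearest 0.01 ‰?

13.16 ‰

After evaporation: salt = 1,990×69.5 = 138,305; volume = 1,990 − 560 = 1,430 m³
After mixing: salt = 138,305 + 9,150×0.1 = 139,220; volume = 1,430 + 9,150 = 10,580 m³
S = 139,220 / 10,580 = 13.1588 ‰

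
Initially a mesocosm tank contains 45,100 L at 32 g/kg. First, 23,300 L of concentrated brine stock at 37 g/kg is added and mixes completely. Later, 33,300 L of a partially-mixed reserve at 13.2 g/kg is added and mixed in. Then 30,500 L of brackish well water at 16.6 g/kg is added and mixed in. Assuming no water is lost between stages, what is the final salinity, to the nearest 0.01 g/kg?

24.59 g/kg

Salt balance:
Initial salt = 45,100×32 = 1,443,200
After stage 1: salt = 1,443,200 + 23,300×37 = 2,305,300; volume = 68,400 L; S = 33.703 g/kg
After stage 2: salt = 2,305,300 + 33,300×13.2 = 2,744,860; volume = 101,700 L; S = 26.99 g/kg
After stage 3: salt = 2,744,860 + 30,500×16.6 = 3,251,160; volume = 132,200 L
S = 3,251,160 / 132,200 = 24.5927 g/kg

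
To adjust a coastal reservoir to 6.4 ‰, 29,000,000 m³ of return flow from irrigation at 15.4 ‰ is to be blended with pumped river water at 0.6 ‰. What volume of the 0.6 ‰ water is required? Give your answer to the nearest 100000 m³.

45000000 m³

Salt balance: 29,000,000×15.4 + V×0.6 = (29,000,000+V)×6.4
446,600,000 + 0.6V = 185,600,000 + 6.4V
261,000,000 = 5.8V
V = 45,000,000 m³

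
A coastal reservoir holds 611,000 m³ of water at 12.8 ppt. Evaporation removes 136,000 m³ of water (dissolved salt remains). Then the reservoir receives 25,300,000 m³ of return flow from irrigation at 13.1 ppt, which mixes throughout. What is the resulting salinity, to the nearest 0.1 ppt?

After evaporation: salt = 611,000×12.8 = 7,820,800; volume = 611,000 − 136,000 = 475,000 m³
After mixing: salt = 7,820,800 + 25,300,000×13.1 = 339,250,800; volume = 475,000 + 25,300,000 = 25,775,000 m³
S = 339,250,800 / 25,775,000 = 13.162 ppt

13.2 ppt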